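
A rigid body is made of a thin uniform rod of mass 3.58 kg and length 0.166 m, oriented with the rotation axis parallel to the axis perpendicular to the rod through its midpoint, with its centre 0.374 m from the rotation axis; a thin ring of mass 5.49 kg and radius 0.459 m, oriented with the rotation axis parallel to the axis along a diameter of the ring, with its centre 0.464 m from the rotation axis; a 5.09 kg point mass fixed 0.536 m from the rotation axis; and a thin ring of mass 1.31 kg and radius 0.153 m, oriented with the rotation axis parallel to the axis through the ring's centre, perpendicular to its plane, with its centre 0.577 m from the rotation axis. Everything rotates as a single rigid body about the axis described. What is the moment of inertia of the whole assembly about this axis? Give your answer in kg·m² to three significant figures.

4.20

Thin rod: I_cm = (1/12)ML² = (1/12)(3.58)(0.166)² = 0.0082209 kg·m²; centre at d = 0.374 m, so the parallel axis theorem gives I = 0.0082209 + (3.58)(0.374)² = 0.50898 kg·m².
Thin ring: I_cm = (1/2)MR² = (1/2)(5.49)(0.459)² = 0.57832 kg·m²; centre at d = 0.464 m, so the parallel axis theorem gives I = 0.57832 + (5.49)(0.464)² = 1.7603 kg·m².
Point mass: I_cm = 0; centre at d = 0.536 m, so the parallel axis theorem gives I = 0 + (5.09)(0.536)² = 1.4623 kg·m².
Thin ring: I_cm = MR² = (1.31)(0.153)² = 0.030666 kg·m²; centre at d = 0.577 m, so the parallel axis theorem gives I = 0.030666 + (1.31)(0.577)² = 0.4668 kg·m².
Total I = 0.50898 + 1.7603 + 1.4623 + 0.4668 = 4.1984 kg·m².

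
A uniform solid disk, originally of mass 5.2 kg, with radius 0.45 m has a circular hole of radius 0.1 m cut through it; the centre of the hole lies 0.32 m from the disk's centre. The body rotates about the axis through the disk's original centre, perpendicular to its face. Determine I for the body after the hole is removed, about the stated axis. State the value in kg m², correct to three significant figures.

0.499

Unpierced body about its centre: I₀ = (1/2)MR² = (1/2)(5.2)(0.45)² = 0.5265 kg m².
The removed disk has mass m = M·(r/R)² = (5.2)(0.1/0.45)² = 0.25679 kg (same uniform areal density).
Its moment of inertia about the rotation axis (parallel-axis theorem): I_hole = (1/2)mr² + md² = (1/2)(0.25679)(0.1)² + (0.25679)(0.32)² = 0.027579 kg m².
Treating the hole as negative mass, I = I₀ − I_hole = 0.5265 − 0.027579 = 0.49892 kg m².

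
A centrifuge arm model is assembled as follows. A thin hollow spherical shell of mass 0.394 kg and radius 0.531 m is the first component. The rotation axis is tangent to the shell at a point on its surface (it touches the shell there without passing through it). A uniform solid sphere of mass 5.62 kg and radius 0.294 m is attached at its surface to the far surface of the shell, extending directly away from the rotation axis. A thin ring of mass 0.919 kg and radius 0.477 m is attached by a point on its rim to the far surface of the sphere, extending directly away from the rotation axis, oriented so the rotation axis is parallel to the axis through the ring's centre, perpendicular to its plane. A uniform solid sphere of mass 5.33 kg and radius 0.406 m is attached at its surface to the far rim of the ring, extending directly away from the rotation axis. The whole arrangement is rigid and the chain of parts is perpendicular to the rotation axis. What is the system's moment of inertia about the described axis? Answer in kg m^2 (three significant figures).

63.7

Spherical shell: I_cm = (2/3)MR² = (2/3)(0.394)(0.531)² = 0.074062 kg m^2; centre at d = 0.531 m, so I = I_cm + Md² gives I = 0.074062 + (0.394)(0.531)² = 0.18515 kg m^2.
Solid sphere: I_cm = (2/5)MR² = (2/5)(5.62)(0.294)² = 0.19431 kg m^2; centre at d = 0.531 + 0.531 + 0.294 = 1.356 m, so I = I_cm + Md² gives I = 0.19431 + (5.62)(1.356)² = 10.528 kg m^2.
Thin ring: I_cm = MR² = (0.919)(0.477)² = 0.2091 kg m^2; centre at d = 0.531 + 0.531 + 0.294 + 0.294 + 0.477 = 2.127 m, so I = I_cm + Md² gives I = 0.2091 + (0.919)(2.127)² = 4.3668 kg m^2.
Solid sphere: I_cm = (2/5)MR² = (2/5)(5.33)(0.406)² = 0.35143 kg m^2; centre at d = 0.531 + 0.531 + 0.294 + 0.294 + 0.477 + 0.477 + 0.406 = 3.01 m, so I = I_cm + Md² gives I = 0.35143 + (5.33)(3.01)² = 48.642 kg m^2.
Total I = 0.18515 + 10.528 + 4.3668 + 48.642 = 63.722 kg m^2.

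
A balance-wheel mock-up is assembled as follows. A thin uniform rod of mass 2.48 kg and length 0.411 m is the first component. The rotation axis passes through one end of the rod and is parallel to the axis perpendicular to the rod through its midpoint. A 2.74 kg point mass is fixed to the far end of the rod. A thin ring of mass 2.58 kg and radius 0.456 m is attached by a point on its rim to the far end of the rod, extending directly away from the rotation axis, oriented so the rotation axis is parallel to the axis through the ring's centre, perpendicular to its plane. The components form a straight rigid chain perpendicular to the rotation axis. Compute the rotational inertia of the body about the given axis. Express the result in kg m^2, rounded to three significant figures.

Thin rod: I_cm = (1/12)ML² = (1/12)(2.48)(0.411)² = 0.03491 kg m^2; centre at d = 0.2055 m, so the parallel axis theorem gives I = 0.03491 + (2.48)(0.2055)² = 0.13964 kg m^2.
Point mass: I_cm = 0; centre at d = 0.2055 + 0.2055 = 0.411 m, so the parallel axis theorem gives I = 0 + (2.74)(0.411)² = 0.46284 kg m^2.
Thin ring: I_cm = MR² = (2.58)(0.456)² = 0.53647 kg m^2; centre at d = 0.2055 + 0.2055 + 0.456 = 0.867 m, so the parallel axis theorem gives I = 0.53647 + (2.58)(0.867)² = 2.4758 kg m^2.
Total I = 0.13964 + 0.46284 + 2.4758 = 3.0783 kg m^2.

3.08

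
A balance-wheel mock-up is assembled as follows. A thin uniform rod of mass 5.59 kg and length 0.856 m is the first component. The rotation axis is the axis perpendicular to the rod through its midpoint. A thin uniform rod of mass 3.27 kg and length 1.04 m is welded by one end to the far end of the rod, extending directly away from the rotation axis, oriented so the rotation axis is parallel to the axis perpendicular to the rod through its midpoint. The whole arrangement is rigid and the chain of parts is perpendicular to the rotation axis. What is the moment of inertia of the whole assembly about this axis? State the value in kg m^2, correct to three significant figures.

Thin rod: I_cm = (1/12)ML² = (1/12)(5.59)(0.856)² = 0.34133 kg m^2; axis through the centre, so I = 0.34133 kg m^2.
Thin rod: I_cm = (1/12)ML² = (1/12)(3.27)(1.04)² = 0.29474 kg m^2; centre at d = 0.428 + 0.52 = 0.948 m, so the parallel axis theorem gives I = 0.29474 + (3.27)(0.948)² = 3.2335 kg m^2.
Total I = 0.34133 + 3.2335 = 3.5748 kg m^2.

3.57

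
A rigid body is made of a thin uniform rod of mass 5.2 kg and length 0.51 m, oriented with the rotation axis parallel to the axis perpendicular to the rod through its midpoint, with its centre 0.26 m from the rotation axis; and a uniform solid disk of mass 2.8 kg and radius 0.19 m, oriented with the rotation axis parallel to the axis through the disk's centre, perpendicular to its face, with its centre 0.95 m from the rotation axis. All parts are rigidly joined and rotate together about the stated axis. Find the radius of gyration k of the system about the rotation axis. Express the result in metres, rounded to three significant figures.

0.617

Thin rod: I_cm = (1/12)ML² = (1/12)(5.2)(0.51)² = 0.11271 kg m²; centre at d = 0.26 m, so the parallel axis theorem gives I = 0.11271 + (5.2)(0.26)² = 0.46423 kg m².
Solid disk: I_cm = (1/2)MR² = (1/2)(2.8)(0.19)² = 0.05054 kg m²; centre at d = 0.95 m, so the parallel axis theorem gives I = 0.05054 + (2.8)(0.95)² = 2.5775 kg m².
Total I = 3.0418 kg m²; total mass M = 8 kg.
k = √(I/M) = √(3.0418/8) = 0.61662 m.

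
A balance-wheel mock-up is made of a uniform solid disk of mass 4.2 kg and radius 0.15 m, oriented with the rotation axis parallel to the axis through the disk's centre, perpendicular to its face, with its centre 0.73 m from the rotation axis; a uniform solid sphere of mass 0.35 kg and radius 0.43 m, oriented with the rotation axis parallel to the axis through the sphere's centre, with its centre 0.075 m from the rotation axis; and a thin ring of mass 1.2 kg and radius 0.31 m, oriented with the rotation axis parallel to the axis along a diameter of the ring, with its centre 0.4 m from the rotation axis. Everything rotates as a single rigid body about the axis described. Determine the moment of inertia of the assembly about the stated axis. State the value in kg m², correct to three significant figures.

2.56

Solid disk: I_cm = (1/2)MR² = (1/2)(4.2)(0.15)² = 0.04725 kg m²; centre at d = 0.73 m, so the parallel axis theorem gives I = 0.04725 + (4.2)(0.73)² = 2.2854 kg m².
Solid sphere: I_cm = (2/5)MR² = (2/5)(0.35)(0.43)² = 0.025886 kg m²; centre at d = 0.075 m, so the parallel axis theorem gives I = 0.025886 + (0.35)(0.075)² = 0.027855 kg m².
Thin ring: I_cm = (1/2)MR² = (1/2)(1.2)(0.31)² = 0.05766 kg m²; centre at d = 0.4 m, so the parallel axis theorem gives I = 0.05766 + (1.2)(0.4)² = 0.24966 kg m².
Total I = 2.2854 + 0.027855 + 0.24966 = 2.5629 kg m².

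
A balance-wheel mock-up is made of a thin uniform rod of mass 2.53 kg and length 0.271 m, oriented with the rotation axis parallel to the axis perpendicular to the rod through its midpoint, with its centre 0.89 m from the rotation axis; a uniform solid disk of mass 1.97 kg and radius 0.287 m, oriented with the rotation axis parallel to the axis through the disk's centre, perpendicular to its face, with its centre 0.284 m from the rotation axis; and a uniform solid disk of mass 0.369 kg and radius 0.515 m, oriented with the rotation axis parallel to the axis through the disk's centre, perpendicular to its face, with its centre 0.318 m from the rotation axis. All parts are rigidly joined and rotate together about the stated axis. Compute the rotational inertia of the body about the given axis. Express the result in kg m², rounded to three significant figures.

Thin rod: I_cm = (1/12)ML² = (1/12)(2.53)(0.271)² = 0.015484 kg m²; centre at d = 0.89 m, so the parallel axis theorem gives I = 0.015484 + (2.53)(0.89)² = 2.0195 kg m².
Solid disk: I_cm = (1/2)MR² = (1/2)(1.97)(0.287)² = 0.081133 kg m²; centre at d = 0.284 m, so the parallel axis theorem gives I = 0.081133 + (1.97)(0.284)² = 0.24003 kg m².
Solid disk: I_cm = (1/2)MR² = (1/2)(0.369)(0.515)² = 0.048934 kg m²; centre at d = 0.318 m, so the parallel axis theorem gives I = 0.048934 + (0.369)(0.318)² = 0.086249 kg m².
Total I = 2.0195 + 0.24003 + 0.086249 = 2.3458 kg m².

2.35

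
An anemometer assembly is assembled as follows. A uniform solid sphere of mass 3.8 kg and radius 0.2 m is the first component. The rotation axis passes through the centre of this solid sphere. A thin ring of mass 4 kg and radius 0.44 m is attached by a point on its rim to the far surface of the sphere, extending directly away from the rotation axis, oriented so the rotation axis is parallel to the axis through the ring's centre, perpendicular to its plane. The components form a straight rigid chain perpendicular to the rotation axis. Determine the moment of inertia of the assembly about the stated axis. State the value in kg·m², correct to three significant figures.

2.47

Solid sphere: I_cm = (2/5)MR² = (2/5)(3.8)(0.2)² = 0.0608 kg·m²; axis through the centre, so I = 0.0608 kg·m².
Thin ring: I_cm = MR² = (4)(0.44)² = 0.7744 kg·m²; centre at d = 0.2 + 0.44 = 0.64 m, so I = I_cm + Md² gives I = 0.7744 + (4)(0.64)² = 2.4128 kg·m².
Total I = 0.0608 + 2.4128 = 2.4736 kg·m².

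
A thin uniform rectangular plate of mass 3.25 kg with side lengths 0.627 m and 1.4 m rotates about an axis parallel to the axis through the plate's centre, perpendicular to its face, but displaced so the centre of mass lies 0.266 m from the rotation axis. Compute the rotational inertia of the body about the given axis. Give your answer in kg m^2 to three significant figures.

I_cm = (1/12)M(a²+b²) = (1/12)(3.25)[(0.627)² + (1.4)²] = 0.63731 kg m^2; centre at d = 0.266 m, so I = I_cm + Md² gives I = 0.63731 + (3.25)(0.266)² = 0.86726 kg m^2.

0.867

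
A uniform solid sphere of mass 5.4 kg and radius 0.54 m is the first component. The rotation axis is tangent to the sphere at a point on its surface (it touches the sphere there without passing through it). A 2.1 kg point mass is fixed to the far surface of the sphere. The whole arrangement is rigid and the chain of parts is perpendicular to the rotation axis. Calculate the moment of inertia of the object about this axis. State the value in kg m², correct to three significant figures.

4.65

Solid sphere: I_cm = (2/5)MR² = (2/5)(5.4)(0.54)² = 0.62986 kg m²; centre at d = 0.54 m, so the parallel axis theorem gives I = 0.62986 + (5.4)(0.54)² = 2.2045 kg m².
Point mass: I_cm = 0; centre at d = 0.54 + 0.54 = 1.08 m, so the parallel axis theorem gives I = 0 + (2.1)(1.08)² = 2.4494 kg m².
Total I = 2.2045 + 2.4494 = 4.6539 kg m².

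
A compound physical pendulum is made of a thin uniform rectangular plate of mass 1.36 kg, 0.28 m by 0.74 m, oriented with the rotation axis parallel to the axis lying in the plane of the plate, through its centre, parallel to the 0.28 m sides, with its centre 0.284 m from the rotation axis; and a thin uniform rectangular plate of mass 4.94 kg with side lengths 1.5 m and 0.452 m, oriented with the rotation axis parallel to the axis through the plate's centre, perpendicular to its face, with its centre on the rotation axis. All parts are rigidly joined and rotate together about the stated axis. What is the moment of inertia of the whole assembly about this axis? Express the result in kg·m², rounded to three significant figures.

1.18

Rectangular plate: I_cm = (1/12)Mb² = (1/12)(1.36)(0.74)² = 0.062061 kg·m²; centre at d = 0.284 m, so the parallel axis theorem gives I = 0.062061 + (1.36)(0.284)² = 0.17175 kg·m².
Rectangular plate: I_cm = (1/12)M(a²+b²) = (1/12)(4.94)[(1.5)² + (0.452)²] = 1.0104 kg·m²; axis through the centre, so I = 1.0104 kg·m².
Total I = 0.17175 + 1.0104 = 1.1821 kg·m².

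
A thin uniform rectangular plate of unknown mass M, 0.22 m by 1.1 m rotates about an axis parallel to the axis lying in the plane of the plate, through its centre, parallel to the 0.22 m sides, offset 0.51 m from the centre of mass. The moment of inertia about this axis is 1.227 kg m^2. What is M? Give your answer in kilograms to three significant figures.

3.40

I = I_cm + Md² = (1/12)Mb² + Md² = M·[0.0833333·(1.1)² + (0.51)²] = M·0.36093.
So M = 1.227 / 0.36093 = 3.3995 kg.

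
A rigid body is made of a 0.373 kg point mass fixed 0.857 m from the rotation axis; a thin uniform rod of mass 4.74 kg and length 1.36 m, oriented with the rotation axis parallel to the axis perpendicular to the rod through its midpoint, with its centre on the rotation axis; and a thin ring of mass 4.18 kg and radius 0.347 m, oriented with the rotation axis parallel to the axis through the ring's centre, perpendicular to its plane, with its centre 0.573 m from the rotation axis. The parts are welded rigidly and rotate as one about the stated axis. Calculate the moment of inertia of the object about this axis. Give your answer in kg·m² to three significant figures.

Point mass: I_cm = 0; centre at d = 0.857 m, so the parallel axis theorem gives I = 0 + (0.373)(0.857)² = 0.27395 kg·m².
Thin rod: I_cm = (1/12)ML² = (1/12)(4.74)(1.36)² = 0.73059 kg·m²; axis through the centre, so I = 0.73059 kg·m².
Thin ring: I_cm = MR² = (4.18)(0.347)² = 0.50331 kg·m²; centre at d = 0.573 m, so the parallel axis theorem gives I = 0.50331 + (4.18)(0.573)² = 1.8757 kg·m².
Total I = 0.27395 + 0.73059 + 1.8757 = 2.8803 kg·m².

2.88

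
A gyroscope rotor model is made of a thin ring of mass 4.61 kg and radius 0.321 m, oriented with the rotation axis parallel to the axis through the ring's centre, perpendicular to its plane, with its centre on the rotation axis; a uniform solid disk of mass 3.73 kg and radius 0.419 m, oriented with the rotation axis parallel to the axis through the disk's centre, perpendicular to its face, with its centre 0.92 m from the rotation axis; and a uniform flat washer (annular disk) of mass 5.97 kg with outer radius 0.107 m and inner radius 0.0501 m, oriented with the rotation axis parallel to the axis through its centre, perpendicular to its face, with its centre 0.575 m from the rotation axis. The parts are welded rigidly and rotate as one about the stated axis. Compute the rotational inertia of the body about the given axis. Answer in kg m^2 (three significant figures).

5.98

Thin ring: I_cm = MR² = (4.61)(0.321)² = 0.47502 kg m^2; axis through the centre, so I = 0.47502 kg m^2.
Solid disk: I_cm = (1/2)MR² = (1/2)(3.73)(0.419)² = 0.32742 kg m^2; centre at d = 0.92 m, so the parallel axis theorem gives I = 0.32742 + (3.73)(0.92)² = 3.4845 kg m^2.
Annular disk: I_cm = (1/2)M(R²+r²) = (1/2)(5.97)[(0.107)² + (0.0501)²] = 0.041668 kg m^2; centre at d = 0.575 m, so the parallel axis theorem gives I = 0.041668 + (5.97)(0.575)² = 2.0155 kg m^2.
Total I = 0.47502 + 3.4845 + 2.0155 = 5.975 kg m^2.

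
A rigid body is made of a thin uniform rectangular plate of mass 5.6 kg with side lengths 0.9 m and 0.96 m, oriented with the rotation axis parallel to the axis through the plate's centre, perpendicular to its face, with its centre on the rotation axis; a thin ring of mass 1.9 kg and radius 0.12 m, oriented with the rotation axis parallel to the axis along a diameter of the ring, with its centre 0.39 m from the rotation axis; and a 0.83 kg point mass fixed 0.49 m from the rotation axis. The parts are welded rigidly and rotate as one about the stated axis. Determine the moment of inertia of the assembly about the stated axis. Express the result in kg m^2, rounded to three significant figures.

Rectangular plate: I_cm = (1/12)M(a²+b²) = (1/12)(5.6)[(0.9)² + (0.96)²] = 0.80808 kg m^2; axis through the centre, so I = 0.80808 kg m^2.
Thin ring: I_cm = (1/2)MR² = (1/2)(1.9)(0.12)² = 0.01368 kg m^2; centre at d = 0.39 m, so the parallel axis theorem gives I = 0.01368 + (1.9)(0.39)² = 0.30267 kg m^2.
Point mass: I_cm = 0; centre at d = 0.49 m, so the parallel axis theorem gives I = 0 + (0.83)(0.49)² = 0.19928 kg m^2.
Total I = 0.80808 + 0.30267 + 0.19928 = 1.31 kg m^2.

1.31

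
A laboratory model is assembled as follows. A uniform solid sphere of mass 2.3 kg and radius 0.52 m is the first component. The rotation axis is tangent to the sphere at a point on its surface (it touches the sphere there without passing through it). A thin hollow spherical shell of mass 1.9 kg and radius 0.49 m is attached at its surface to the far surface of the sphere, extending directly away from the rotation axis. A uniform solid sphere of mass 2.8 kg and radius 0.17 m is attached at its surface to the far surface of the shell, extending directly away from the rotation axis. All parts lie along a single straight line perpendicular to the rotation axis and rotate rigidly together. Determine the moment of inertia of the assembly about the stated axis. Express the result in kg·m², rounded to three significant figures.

Solid sphere: I_cm = (2/5)MR² = (2/5)(2.3)(0.52)² = 0.24877 kg·m²; centre at d = 0.52 m, so the parallel axis theorem gives I = 0.24877 + (2.3)(0.52)² = 0.87069 kg·m².
Spherical shell: I_cm = (2/3)MR² = (2/3)(1.9)(0.49)² = 0.30413 kg·m²; centre at d = 0.52 + 0.52 + 0.49 = 1.53 m, so the parallel axis theorem gives I = 0.30413 + (1.9)(1.53)² = 4.7518 kg·m².
Solid sphere: I_cm = (2/5)MR² = (2/5)(2.8)(0.17)² = 0.032368 kg·m²; centre at d = 0.52 + 0.52 + 0.49 + 0.49 + 0.17 = 2.19 m, so the parallel axis theorem gives I = 0.032368 + (2.8)(2.19)² = 13.461 kg·m².
Total I = 0.87069 + 4.7518 + 13.461 = 19.084 kg·m².

19.1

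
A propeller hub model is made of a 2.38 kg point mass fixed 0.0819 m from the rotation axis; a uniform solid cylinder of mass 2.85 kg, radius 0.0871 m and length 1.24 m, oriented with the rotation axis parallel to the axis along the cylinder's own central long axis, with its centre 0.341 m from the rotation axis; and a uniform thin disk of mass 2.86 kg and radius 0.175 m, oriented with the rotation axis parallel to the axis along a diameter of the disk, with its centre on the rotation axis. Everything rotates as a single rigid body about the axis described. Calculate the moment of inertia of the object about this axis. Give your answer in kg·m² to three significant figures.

Point mass: I_cm = 0; centre at d = 0.0819 m, so I = I_cm + Md² gives I = 0 + (2.38)(0.0819)² = 0.015964 kg·m².
Solid cylinder: I_cm = (1/2)MR² = (1/2)(2.85)(0.0871)² = 0.010811 kg·m²; centre at d = 0.341 m, so I = I_cm + Md² gives I = 0.010811 + (2.85)(0.341)² = 0.34221 kg·m².
Thin disk: I_cm = (1/4)MR² = (1/4)(2.86)(0.175)² = 0.021897 kg·m²; axis through the centre, so I = 0.021897 kg·m².
Total I = 0.015964 + 0.34221 + 0.021897 = 0.38007 kg·m².

0.380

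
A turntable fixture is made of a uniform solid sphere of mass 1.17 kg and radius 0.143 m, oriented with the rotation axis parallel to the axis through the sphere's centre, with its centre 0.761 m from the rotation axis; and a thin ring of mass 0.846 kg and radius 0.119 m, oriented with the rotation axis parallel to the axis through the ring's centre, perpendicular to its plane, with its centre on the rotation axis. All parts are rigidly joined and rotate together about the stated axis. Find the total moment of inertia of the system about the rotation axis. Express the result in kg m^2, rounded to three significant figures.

0.699

Solid sphere: I_cm = (2/5)MR² = (2/5)(1.17)(0.143)² = 0.0095701 kg m^2; centre at d = 0.761 m, so the parallel axis theorem gives I = 0.0095701 + (1.17)(0.761)² = 0.68714 kg m^2.
Thin ring: I_cm = MR² = (0.846)(0.119)² = 0.01198 kg m^2; axis through the centre, so I = 0.01198 kg m^2.
Total I = 0.68714 + 0.01198 = 0.69912 kg m^2.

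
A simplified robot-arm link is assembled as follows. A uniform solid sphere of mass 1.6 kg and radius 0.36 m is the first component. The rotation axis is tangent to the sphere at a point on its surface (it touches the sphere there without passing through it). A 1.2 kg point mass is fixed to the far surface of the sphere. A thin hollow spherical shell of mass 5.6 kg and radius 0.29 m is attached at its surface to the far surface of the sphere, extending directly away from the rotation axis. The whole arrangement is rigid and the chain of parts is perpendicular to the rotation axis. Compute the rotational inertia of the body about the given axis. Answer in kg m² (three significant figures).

6.94

Solid sphere: I_cm = (2/5)MR² = (2/5)(1.6)(0.36)² = 0.082944 kg m²; centre at d = 0.36 m, so I = I_cm + Md² gives I = 0.082944 + (1.6)(0.36)² = 0.2903 kg m².
Point mass: I_cm = 0; centre at d = 0.36 + 0.36 = 0.72 m, so I = I_cm + Md² gives I = 0 + (1.2)(0.72)² = 0.62208 kg m².
Spherical shell: I_cm = (2/3)MR² = (2/3)(5.6)(0.29)² = 0.31397 kg m²; centre at d = 0.36 + 0.36 + 0.29 = 1.01 m, so I = I_cm + Md² gives I = 0.31397 + (5.6)(1.01)² = 6.0265 kg m².
Total I = 0.2903 + 0.62208 + 6.0265 = 6.9389 kg m².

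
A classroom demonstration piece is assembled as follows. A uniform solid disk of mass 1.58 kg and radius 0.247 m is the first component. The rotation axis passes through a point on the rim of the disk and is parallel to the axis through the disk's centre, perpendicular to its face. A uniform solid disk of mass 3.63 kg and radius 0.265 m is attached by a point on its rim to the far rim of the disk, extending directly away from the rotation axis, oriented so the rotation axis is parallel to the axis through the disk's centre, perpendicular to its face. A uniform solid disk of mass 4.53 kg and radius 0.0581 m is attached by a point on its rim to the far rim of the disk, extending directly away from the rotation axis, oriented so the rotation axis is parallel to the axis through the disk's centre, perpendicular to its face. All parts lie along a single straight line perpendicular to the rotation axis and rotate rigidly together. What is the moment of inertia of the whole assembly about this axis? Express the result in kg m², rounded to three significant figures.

7.68

Solid disk: I_cm = (1/2)MR² = (1/2)(1.58)(0.247)² = 0.048197 kg m²; centre at d = 0.247 m, so I = I_cm + Md² gives I = 0.048197 + (1.58)(0.247)² = 0.14459 kg m².
Solid disk: I_cm = (1/2)MR² = (1/2)(3.63)(0.265)² = 0.12746 kg m²; centre at d = 0.247 + 0.247 + 0.265 = 0.759 m, so I = I_cm + Md² gives I = 0.12746 + (3.63)(0.759)² = 2.2186 kg m².
Solid disk: I_cm = (1/2)MR² = (1/2)(4.53)(0.0581)² = 0.0076458 kg m²; centre at d = 0.247 + 0.247 + 0.265 + 0.265 + 0.0581 = 1.0821 m, so I = I_cm + Md² gives I = 0.0076458 + (4.53)(1.0821)² = 5.312 kg m².
Total I = 0.14459 + 2.2186 + 5.312 = 7.6752 kg m².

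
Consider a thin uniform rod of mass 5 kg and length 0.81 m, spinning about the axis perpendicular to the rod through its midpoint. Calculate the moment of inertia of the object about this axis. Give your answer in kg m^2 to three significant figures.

0.273

I_cm = (1/12)ML² = (1/12)(5)(0.81)² = 0.27338 kg m^2; axis through the centre, so I = 0.27338 kg m^2.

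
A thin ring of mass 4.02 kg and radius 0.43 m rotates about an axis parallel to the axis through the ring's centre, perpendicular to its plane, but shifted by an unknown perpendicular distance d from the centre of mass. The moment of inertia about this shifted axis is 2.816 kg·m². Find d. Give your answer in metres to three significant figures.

About the centre-of-mass axis, I_cm = MR² = (4.02)(0.43)² = 0.7433 kg·m².
Parallel axis theorem: I = I_cm + Md², so Md² = 2.816 − 0.7433 = 2.0727 kg·m².
d = √(2.0727 / 4.02) = 0.71805 m.

0.718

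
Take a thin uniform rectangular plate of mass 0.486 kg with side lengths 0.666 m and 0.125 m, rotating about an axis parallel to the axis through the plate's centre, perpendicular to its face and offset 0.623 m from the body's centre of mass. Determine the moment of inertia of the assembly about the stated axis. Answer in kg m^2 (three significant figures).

I_cm = (1/12)M(a²+b²) = (1/12)(0.486)[(0.666)² + (0.125)²] = 0.018597 kg m^2; centre at d = 0.623 m, so the parallel axis theorem gives I = 0.018597 + (0.486)(0.623)² = 0.20723 kg m^2.

0.207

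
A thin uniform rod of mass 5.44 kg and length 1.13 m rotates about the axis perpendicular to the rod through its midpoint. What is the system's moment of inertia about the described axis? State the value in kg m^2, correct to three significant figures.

0.579

I_cm = (1/12)ML² = (1/12)(5.44)(1.13)² = 0.57886 kg m^2; axis through the centre, so I = 0.57886 kg m^2.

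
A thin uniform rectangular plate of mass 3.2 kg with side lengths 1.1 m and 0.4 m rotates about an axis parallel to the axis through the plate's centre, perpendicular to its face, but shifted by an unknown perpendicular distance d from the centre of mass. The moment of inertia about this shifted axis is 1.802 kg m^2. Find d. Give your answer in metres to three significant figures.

About the centre-of-mass axis, I_cm = (1/12)M(a²+b²) = (1/12)(3.2)[(1.1)² + (0.4)²] = 0.36533 kg m^2.
Parallel axis theorem: I = I_cm + Md², so Md² = 1.802 − 0.36533 = 1.4367 kg m^2.
d = √(1.4367 / 3.2) = 0.67004 m.

0.670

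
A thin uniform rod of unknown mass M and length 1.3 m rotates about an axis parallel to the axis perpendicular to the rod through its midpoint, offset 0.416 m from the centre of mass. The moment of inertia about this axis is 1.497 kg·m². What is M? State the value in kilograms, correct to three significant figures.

I = I_cm + Md² = (1/12)ML² + Md² = M·[0.0833333·(1.3)² + (0.416)²] = M·0.31389.
So M = 1.497 / 0.31389 = 4.7692 kg.

4.77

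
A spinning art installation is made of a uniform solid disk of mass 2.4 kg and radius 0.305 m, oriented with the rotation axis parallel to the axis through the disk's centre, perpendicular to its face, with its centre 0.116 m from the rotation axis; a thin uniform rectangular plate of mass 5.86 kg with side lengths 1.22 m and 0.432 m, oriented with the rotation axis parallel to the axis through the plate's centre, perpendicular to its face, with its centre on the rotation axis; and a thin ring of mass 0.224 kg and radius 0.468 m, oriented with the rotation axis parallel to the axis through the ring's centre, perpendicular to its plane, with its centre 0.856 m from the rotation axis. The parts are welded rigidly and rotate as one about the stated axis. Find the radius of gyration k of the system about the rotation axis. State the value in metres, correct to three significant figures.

0.372

Solid disk: I_cm = (1/2)MR² = (1/2)(2.4)(0.305)² = 0.11163 kg m²; centre at d = 0.116 m, so I = I_cm + Md² gives I = 0.11163 + (2.4)(0.116)² = 0.14392 kg m².
Rectangular plate: I_cm = (1/12)M(a²+b²) = (1/12)(5.86)[(1.22)² + (0.432)²] = 0.81797 kg m²; axis through the centre, so I = 0.81797 kg m².
Thin ring: I_cm = MR² = (0.224)(0.468)² = 0.049061 kg m²; centre at d = 0.856 m, so I = I_cm + Md² gives I = 0.049061 + (0.224)(0.856)² = 0.21319 kg m².
Total I = 1.1751 kg m²; total mass M = 8.484 kg.
k = √(I/M) = √(1.1751/8.484) = 0.37216 m.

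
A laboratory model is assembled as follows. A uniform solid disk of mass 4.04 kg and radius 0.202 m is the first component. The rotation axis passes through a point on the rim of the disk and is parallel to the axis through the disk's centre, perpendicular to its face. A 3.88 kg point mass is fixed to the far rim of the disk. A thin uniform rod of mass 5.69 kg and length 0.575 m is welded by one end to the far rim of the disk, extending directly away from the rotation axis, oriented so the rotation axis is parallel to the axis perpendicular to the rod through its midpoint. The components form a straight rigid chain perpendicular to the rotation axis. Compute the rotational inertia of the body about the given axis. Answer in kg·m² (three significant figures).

3.76

Solid disk: I_cm = (1/2)MR² = (1/2)(4.04)(0.202)² = 0.082424 kg·m²; centre at d = 0.202 m, so the parallel axis theorem gives I = 0.082424 + (4.04)(0.202)² = 0.24727 kg·m².
Point mass: I_cm = 0; centre at d = 0.202 + 0.202 = 0.404 m, so the parallel axis theorem gives I = 0 + (3.88)(0.404)² = 0.63328 kg·m².
Thin rod: I_cm = (1/12)ML² = (1/12)(5.69)(0.575)² = 0.15677 kg·m²; centre at d = 0.202 + 0.202 + 0.2875 = 0.6915 m, so the parallel axis theorem gives I = 0.15677 + (5.69)(0.6915)² = 2.8776 kg·m².
Total I = 0.24727 + 0.63328 + 2.8776 = 3.7581 kg·m².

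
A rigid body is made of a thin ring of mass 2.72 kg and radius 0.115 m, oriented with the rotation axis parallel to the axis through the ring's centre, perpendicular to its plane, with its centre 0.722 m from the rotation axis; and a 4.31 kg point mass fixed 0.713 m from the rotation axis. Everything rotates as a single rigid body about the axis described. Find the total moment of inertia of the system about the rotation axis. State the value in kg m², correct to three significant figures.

3.64

Thin ring: I_cm = MR² = (2.72)(0.115)² = 0.035972 kg m²; centre at d = 0.722 m, so I = I_cm + Md² gives I = 0.035972 + (2.72)(0.722)² = 1.4539 kg m².
Point mass: I_cm = 0; centre at d = 0.713 m, so I = I_cm + Md² gives I = 0 + (4.31)(0.713)² = 2.1911 kg m².
Total I = 1.4539 + 2.1911 = 3.6449 kg m².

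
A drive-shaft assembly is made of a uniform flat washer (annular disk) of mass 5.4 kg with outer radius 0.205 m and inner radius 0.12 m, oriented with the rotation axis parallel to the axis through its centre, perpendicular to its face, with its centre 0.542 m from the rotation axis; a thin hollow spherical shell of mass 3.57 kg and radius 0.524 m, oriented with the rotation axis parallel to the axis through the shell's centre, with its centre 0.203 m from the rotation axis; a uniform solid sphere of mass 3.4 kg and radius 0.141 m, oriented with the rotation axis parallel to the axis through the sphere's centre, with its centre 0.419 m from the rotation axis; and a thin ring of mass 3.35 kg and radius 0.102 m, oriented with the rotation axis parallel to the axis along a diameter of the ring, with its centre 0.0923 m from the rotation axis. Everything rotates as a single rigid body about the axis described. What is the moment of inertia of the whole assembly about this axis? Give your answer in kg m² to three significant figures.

3.21

Annular disk: I_cm = (1/2)M(R²+r²) = (1/2)(5.4)[(0.205)² + (0.12)²] = 0.15235 kg m²; centre at d = 0.542 m, so the parallel axis theorem gives I = 0.15235 + (5.4)(0.542)² = 1.7387 kg m².
Spherical shell: I_cm = (2/3)MR² = (2/3)(3.57)(0.524)² = 0.65349 kg m²; centre at d = 0.203 m, so the parallel axis theorem gives I = 0.65349 + (3.57)(0.203)² = 0.80061 kg m².
Solid sphere: I_cm = (2/5)MR² = (2/5)(3.4)(0.141)² = 0.027038 kg m²; centre at d = 0.419 m, so the parallel axis theorem gives I = 0.027038 + (3.4)(0.419)² = 0.62395 kg m².
Thin ring: I_cm = (1/2)MR² = (1/2)(3.35)(0.102)² = 0.017427 kg m²; centre at d = 0.0923 m, so the parallel axis theorem gives I = 0.017427 + (3.35)(0.0923)² = 0.045966 kg m².
Total I = 1.7387 + 0.80061 + 0.62395 + 0.045966 = 3.2092 kg m².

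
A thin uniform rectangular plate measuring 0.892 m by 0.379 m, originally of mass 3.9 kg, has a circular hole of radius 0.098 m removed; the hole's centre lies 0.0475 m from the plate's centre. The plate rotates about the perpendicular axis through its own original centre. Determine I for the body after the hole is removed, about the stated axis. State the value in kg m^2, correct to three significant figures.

Unpierced body about its centre: I₀ = (1/12)M(a²+b²) = (1/12)(3.9)[(0.892)² + (0.379)²] = 0.30527 kg m^2.
The removed disk has mass m = M·πr²/(ab) = (3.9)·π(0.098)²/(0.892·0.379) = 0.34807 kg (same uniform areal density).
Its moment of inertia about the rotation axis (parallel-axis theorem): I_hole = (1/2)mr² + md² = (1/2)(0.34807)(0.098)² + (0.34807)(0.0475)² = 0.0024567 kg m^2.
Treating the hole as negative mass, I = I₀ − I_hole = 0.30527 − 0.0024567 = 0.30282 kg m^2.

0.303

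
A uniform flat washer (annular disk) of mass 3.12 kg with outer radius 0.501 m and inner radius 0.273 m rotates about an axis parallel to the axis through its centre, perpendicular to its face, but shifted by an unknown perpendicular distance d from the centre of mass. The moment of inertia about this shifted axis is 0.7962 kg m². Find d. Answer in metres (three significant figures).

0.304

About the centre-of-mass axis, I_cm = (1/2)M(R²+r²) = (1/2)(3.12)[(0.501)² + (0.273)²] = 0.50783 kg m².
Parallel axis theorem: I = I_cm + Md², so Md² = 0.7962 − 0.50783 = 0.28837 kg m².
d = √(0.28837 / 3.12) = 0.30402 m.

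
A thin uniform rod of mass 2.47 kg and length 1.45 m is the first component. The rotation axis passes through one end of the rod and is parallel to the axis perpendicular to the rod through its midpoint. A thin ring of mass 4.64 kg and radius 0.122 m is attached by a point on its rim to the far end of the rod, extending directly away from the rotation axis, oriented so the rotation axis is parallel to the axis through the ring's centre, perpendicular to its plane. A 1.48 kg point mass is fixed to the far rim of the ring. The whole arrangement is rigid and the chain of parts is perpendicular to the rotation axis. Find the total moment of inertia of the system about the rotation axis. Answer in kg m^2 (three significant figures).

17.5

Thin rod: I_cm = (1/12)ML² = (1/12)(2.47)(1.45)² = 0.43276 kg m^2; centre at d = 0.725 m, so I = I_cm + Md² gives I = 0.43276 + (2.47)(0.725)² = 1.7311 kg m^2.
Thin ring: I_cm = MR² = (4.64)(0.122)² = 0.069062 kg m^2; centre at d = 0.725 + 0.725 + 0.122 = 1.572 m, so I = I_cm + Md² gives I = 0.069062 + (4.64)(1.572)² = 11.535 kg m^2.
Point mass: I_cm = 0; centre at d = 0.725 + 0.725 + 0.122 + 0.122 = 1.694 m, so I = I_cm + Md² gives I = 0 + (1.48)(1.694)² = 4.2471 kg m^2.
Total I = 1.7311 + 11.535 + 4.2471 = 17.513 kg m^2.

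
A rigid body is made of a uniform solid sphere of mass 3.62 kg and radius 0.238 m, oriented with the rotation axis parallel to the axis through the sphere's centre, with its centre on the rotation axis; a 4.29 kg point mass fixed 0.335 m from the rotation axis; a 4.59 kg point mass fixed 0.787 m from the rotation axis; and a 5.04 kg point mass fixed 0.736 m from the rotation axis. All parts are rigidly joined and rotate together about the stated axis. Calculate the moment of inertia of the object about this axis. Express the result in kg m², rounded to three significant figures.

Solid sphere: I_cm = (2/5)MR² = (2/5)(3.62)(0.238)² = 0.082021 kg m²; axis through the centre, so I = 0.082021 kg m².
Point mass: I_cm = 0; centre at d = 0.335 m, so I = I_cm + Md² gives I = 0 + (4.29)(0.335)² = 0.48145 kg m².
Point mass: I_cm = 0; centre at d = 0.787 m, so I = I_cm + Md² gives I = 0 + (4.59)(0.787)² = 2.8429 kg m².
Point mass: I_cm = 0; centre at d = 0.736 m, so I = I_cm + Md² gives I = 0 + (5.04)(0.736)² = 2.7301 kg m².
Total I = 0.082021 + 0.48145 + 2.8429 + 2.7301 = 6.1365 kg m².

6.14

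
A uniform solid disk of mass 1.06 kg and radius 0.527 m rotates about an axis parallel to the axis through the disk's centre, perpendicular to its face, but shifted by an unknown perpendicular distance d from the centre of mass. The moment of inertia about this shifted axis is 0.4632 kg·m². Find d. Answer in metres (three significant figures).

0.546

About the centre-of-mass axis, I_cm = (1/2)MR² = (1/2)(1.06)(0.527)² = 0.1472 kg·m².
Parallel axis theorem: I = I_cm + Md², so Md² = 0.4632 − 0.1472 = 0.316 kg·m².
d = √(0.316 / 1.06) = 0.546 m.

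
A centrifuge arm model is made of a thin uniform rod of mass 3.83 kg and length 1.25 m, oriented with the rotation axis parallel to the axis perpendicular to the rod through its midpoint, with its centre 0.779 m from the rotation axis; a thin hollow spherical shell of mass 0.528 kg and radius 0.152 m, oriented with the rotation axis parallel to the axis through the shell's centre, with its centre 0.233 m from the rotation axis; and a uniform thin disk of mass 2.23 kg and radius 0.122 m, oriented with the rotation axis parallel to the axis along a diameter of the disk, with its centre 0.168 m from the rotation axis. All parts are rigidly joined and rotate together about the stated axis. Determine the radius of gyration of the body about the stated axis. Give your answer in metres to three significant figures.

0.667

Thin rod: I_cm = (1/12)ML² = (1/12)(3.83)(1.25)² = 0.4987 kg·m²; centre at d = 0.779 m, so I = I_cm + Md² gives I = 0.4987 + (3.83)(0.779)² = 2.8229 kg·m².
Spherical shell: I_cm = (2/3)MR² = (2/3)(0.528)(0.152)² = 0.0081326 kg·m²; centre at d = 0.233 m, so I = I_cm + Md² gives I = 0.0081326 + (0.528)(0.233)² = 0.036797 kg·m².
Thin disk: I_cm = (1/4)MR² = (1/4)(2.23)(0.122)² = 0.0082978 kg·m²; centre at d = 0.168 m, so I = I_cm + Md² gives I = 0.0082978 + (2.23)(0.168)² = 0.071237 kg·m².
Total I = 2.9309 kg·m²; total mass M = 6.588 kg.
k = √(I/M) = √(2.9309/6.588) = 0.667 m.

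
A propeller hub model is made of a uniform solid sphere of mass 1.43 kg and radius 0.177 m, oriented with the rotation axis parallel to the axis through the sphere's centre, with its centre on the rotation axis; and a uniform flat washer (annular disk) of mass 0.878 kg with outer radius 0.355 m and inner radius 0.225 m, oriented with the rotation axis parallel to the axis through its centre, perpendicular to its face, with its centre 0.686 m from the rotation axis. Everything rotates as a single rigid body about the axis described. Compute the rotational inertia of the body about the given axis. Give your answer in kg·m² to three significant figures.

0.509

Solid sphere: I_cm = (2/5)MR² = (2/5)(1.43)(0.177)² = 0.01792 kg·m²; axis through the centre, so I = 0.01792 kg·m².
Annular disk: I_cm = (1/2)M(R²+r²) = (1/2)(0.878)[(0.355)² + (0.225)²] = 0.077549 kg·m²; centre at d = 0.686 m, so I = I_cm + Md² gives I = 0.077549 + (0.878)(0.686)² = 0.49073 kg·m².
Total I = 0.01792 + 0.49073 = 0.50865 kg·m².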